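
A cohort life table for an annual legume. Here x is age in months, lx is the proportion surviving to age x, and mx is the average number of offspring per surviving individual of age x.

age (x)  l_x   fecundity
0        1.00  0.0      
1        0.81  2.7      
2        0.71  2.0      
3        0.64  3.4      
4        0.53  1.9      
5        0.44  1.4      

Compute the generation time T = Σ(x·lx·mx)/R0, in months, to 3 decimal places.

lx·mx: 0, 2.187, 1.42, 2.176, 1.007, 0.616 → R0 = 7.406
x·lx·mx: 0, 2.187, 2.84, 6.528, 4.028, 3.08 → Σ = 18.663
T = 18.663 / 7.406 = 2.519984… → 2.520

2.520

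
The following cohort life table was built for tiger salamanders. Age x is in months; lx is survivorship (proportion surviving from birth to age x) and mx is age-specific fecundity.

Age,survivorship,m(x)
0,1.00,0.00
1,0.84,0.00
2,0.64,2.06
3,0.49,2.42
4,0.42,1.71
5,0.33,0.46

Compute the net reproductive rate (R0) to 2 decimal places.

3.37

lx·mx by age: 0, 0, 1.3184, 1.1858, 0.7182, 0.1518
R0 = Σ lx·mx = 3.3742 → 3.37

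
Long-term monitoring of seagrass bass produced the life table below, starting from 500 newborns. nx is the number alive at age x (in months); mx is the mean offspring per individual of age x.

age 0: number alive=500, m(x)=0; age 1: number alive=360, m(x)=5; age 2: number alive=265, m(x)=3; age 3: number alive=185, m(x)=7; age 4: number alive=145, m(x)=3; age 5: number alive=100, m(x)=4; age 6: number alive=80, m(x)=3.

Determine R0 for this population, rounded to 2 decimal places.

9.93

lx = nx/n0 = nx/500: 1, 0.72, 0.53, 0.37, 0.29, 0.2, 0.16
lx·mx by age: 0, 3.6, 1.59, 2.59, 0.87, 0.8, 0.48
R0 = Σ lx·mx = 9.93 → 9.93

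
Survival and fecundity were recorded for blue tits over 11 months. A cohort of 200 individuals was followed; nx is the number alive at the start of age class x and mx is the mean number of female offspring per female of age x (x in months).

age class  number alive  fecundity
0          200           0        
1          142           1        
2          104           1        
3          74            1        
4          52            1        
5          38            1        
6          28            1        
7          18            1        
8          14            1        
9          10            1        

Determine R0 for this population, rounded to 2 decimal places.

lx = nx/n0 = nx/200: 1, 0.71, 0.52, 0.37, 0.26, 0.19, 0.14, 0.09, 0.07, 0.05
lx·mx by age: 0, 0.71, 0.52, 0.37, 0.26, 0.19, 0.14, 0.09, 0.07, 0.05
R0 = Σ lx·mx = 2.4 → 2.40

2.40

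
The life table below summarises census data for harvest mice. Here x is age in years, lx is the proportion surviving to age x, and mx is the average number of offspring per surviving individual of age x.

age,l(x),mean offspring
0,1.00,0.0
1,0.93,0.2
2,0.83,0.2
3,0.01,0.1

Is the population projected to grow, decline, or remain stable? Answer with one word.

R0 = Σ lx·mx = 0 + 0.186 + 0.166 + 0.001 = 0.353
R0 < 1, so the population is declining.

declining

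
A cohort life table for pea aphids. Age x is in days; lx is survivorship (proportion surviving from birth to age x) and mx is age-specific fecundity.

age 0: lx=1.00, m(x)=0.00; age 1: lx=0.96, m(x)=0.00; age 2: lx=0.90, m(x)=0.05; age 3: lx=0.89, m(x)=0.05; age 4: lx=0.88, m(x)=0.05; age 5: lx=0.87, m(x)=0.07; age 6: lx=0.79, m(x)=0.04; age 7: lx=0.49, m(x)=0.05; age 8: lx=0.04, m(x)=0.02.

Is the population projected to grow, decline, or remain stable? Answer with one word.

declining

R0 = Σ lx·mx = 0 + 0 + 0.045 + 0.0445 + 0.044 + 0.0609 + 0.0316 + 0.0245 + 0.0008 = 0.2513
R0 < 1, so the population is declining.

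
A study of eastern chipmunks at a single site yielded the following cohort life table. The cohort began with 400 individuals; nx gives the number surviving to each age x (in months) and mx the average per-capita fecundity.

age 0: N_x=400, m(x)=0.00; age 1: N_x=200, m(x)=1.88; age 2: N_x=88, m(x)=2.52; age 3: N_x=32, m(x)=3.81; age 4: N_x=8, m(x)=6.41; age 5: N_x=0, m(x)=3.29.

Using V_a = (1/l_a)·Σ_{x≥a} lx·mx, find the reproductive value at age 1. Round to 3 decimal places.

lx = nx/n0 = nx/400: 1, 0.5, 0.22, 0.08, 0.02, 0
lx·mx for x ≥ 1: 0.94, 0.5544, 0.3048, 0.1282, 0 → sum = 1.9274
V_1 = 1.9274 / l_1 = 1.9274 / 0.5 = 3.8548 → 3.855

3.855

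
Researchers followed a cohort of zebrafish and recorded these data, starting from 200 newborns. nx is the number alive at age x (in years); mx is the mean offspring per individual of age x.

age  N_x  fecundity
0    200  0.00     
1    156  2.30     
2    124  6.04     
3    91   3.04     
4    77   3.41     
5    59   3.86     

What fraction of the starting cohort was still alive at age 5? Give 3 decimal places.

l_5 = n_5/n_0 = 59/200 = 0.295 → 0.295

0.295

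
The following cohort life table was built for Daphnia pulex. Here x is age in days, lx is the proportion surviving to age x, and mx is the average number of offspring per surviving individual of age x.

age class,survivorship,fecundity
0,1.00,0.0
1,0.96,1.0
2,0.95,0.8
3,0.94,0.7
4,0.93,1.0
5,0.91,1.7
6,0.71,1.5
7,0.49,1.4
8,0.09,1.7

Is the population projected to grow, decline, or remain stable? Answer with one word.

R0 = Σ lx·mx = 0 + 0.96 + 0.76 + 0.658 + 0.93 + 1.547 + 1.065 + 0.686 + 0.153 = 6.759
R0 > 1, so the population is growing.

growing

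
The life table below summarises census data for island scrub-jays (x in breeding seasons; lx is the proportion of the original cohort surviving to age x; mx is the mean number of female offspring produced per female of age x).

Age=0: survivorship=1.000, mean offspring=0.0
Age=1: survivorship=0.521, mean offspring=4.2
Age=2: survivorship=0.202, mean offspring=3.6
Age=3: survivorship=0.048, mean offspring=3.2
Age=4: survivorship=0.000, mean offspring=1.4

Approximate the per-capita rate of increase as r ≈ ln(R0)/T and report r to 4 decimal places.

R0 = Σ lx·mx = 0 + 2.1882 + 0.7272 + 0.1536 + 0 = 3.069
Σ x·lx·mx = 4.1034; T = 4.1034/3.069 = 1.33705…
r ≈ ln(R0)/T = ln(3.069)/1.33705… = 0.838677… → 0.8387

0.8387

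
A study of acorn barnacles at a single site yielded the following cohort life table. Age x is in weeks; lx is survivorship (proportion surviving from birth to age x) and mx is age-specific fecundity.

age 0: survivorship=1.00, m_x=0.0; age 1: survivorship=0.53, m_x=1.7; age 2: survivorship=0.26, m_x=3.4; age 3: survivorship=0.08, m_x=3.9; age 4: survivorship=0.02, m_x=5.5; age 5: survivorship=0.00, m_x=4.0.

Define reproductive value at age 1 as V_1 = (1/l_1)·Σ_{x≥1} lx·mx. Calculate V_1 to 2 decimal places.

lx·mx for x ≥ 1: 0.901, 0.884, 0.312, 0.11, 0 → sum = 2.207
V_1 = 2.207 / l_1 = 2.207 / 0.53 = 4.164151… → 4.16

4.16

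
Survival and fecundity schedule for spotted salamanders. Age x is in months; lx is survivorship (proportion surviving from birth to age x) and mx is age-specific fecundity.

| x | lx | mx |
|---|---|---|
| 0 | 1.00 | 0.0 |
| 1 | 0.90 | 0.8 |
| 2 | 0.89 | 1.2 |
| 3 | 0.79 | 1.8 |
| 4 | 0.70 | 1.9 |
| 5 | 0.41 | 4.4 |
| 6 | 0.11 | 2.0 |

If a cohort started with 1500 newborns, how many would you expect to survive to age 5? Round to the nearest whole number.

Expected survivors = N0 · l_5 = 1500 × 0.41 = 615 → 615

615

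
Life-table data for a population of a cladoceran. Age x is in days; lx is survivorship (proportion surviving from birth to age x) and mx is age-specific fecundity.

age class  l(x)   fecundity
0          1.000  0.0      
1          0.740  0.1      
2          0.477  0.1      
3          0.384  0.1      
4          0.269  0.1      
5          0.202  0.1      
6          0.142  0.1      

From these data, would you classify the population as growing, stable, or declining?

R0 = Σ lx·mx = 0 + 0.074 + 0.0477 + 0.0384 + 0.0269 + 0.0202 + 0.0142 = 0.2214
R0 < 1, so the population is declining.

declining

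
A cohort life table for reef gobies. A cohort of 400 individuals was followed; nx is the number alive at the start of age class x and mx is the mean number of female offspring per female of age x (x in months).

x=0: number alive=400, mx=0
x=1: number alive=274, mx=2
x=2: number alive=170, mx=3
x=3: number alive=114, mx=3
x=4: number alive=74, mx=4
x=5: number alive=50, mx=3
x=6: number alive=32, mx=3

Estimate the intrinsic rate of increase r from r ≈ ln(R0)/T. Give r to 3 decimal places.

0.601

lx = nx/n0 = nx/400: 1, 0.685, 0.425, 0.285, 0.185, 0.125, 0.08
R0 = Σ lx·mx = 0 + 1.37 + 1.275 + 0.855 + 0.74 + 0.375 + 0.24 = 4.855
Σ x·lx·mx = 12.76; T = 12.76/4.855 = 2.62822…
r ≈ ln(R0)/T = ln(4.855)/2.62822… = 0.60117… → 0.601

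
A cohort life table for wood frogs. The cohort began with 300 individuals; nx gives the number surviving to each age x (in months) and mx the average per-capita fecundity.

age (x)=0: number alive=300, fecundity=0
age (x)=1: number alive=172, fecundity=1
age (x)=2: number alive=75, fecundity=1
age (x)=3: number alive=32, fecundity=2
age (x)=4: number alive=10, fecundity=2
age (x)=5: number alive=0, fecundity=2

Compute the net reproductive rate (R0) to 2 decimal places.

lx = nx/n0 = nx/300: 1, 0.57333…, 0.25, 0.10667…, 0.03333…, 0
lx·mx by age: 0, 0.573333…, 0.25, 0.213333…, 0.066667…, 0
R0 = Σ lx·mx = 1.103333… → 1.10

1.10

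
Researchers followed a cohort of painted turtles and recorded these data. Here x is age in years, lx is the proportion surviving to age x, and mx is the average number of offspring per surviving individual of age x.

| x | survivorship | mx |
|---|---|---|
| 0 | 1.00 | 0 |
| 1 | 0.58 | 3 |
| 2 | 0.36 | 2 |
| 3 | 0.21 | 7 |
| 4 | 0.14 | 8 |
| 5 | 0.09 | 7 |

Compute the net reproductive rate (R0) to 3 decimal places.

5.680

lx·mx by age: 0, 1.74, 0.72, 1.47, 1.12, 0.63
R0 = Σ lx·mx = 5.68 → 5.680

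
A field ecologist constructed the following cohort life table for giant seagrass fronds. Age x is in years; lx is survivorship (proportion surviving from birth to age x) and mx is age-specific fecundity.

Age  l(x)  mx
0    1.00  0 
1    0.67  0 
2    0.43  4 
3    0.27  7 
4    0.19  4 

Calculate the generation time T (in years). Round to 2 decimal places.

lx·mx: 0, 0, 1.72, 1.89, 0.76 → R0 = 4.37
x·lx·mx: 0, 0, 3.44, 5.67, 3.04 → Σ = 12.15
T = 12.15 / 4.37 = 2.78032… → 2.78

2.78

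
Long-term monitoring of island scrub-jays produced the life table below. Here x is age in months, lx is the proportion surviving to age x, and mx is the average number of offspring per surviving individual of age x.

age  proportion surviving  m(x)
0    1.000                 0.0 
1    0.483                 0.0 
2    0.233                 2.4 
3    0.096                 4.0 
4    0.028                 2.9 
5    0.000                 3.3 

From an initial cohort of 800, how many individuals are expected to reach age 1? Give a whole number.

Expected survivors = N0 · l_1 = 800 × 0.483 = 386.4 → 386

386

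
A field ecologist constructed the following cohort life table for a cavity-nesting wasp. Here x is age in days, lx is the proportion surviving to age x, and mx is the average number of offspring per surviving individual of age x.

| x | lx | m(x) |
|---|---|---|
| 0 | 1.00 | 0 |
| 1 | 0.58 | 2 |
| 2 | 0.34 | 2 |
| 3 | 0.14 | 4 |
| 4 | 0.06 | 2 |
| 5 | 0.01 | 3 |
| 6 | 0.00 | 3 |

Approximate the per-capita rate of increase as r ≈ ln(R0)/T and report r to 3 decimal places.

R0 = Σ lx·mx = 0 + 1.16 + 0.68 + 0.56 + 0.12 + 0.03 + 0 = 2.55
Σ x·lx·mx = 4.83; T = 4.83/2.55 = 1.89412…
r ≈ ln(R0)/T = ln(2.55)/1.89412… = 0.49421… → 0.494

0.494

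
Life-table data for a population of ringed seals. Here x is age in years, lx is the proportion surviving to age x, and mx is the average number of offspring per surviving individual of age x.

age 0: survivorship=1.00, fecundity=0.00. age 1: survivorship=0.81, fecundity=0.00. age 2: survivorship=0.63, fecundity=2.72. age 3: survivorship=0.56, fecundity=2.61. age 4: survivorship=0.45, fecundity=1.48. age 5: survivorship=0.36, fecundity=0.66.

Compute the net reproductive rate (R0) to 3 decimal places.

4.079

lx·mx by age: 0, 0, 1.7136, 1.4616, 0.666, 0.2376
R0 = Σ lx·mx = 4.0788 → 4.079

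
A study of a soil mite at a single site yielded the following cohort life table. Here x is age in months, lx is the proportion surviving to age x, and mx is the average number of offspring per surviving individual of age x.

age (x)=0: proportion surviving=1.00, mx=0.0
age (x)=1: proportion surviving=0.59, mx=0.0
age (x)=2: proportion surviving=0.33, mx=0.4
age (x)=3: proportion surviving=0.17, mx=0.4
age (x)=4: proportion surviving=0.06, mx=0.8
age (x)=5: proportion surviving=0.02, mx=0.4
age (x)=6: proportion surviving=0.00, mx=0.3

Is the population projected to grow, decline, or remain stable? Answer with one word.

R0 = Σ lx·mx = 0 + 0 + 0.132 + 0.068 + 0.048 + 0.008 + 0 = 0.256
R0 < 1, so the population is declining.

declining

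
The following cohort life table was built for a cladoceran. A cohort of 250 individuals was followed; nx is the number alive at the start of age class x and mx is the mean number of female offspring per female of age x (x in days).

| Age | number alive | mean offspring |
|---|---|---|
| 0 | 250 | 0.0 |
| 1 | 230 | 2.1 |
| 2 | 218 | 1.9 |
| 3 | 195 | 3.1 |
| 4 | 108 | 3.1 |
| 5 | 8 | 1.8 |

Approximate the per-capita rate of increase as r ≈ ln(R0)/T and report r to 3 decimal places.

0.817

lx = nx/n0 = nx/250: 1, 0.92, 0.872, 0.78, 0.432, 0.032
R0 = Σ lx·mx = 0 + 1.932 + 1.6568 + 2.418 + 1.3392 + 0.0576 = 7.4036
Σ x·lx·mx = 18.1444; T = 18.1444/7.4036 = 2.45075…
r ≈ ln(R0)/T = ln(7.4036)/2.45075… = 0.81688… → 0.817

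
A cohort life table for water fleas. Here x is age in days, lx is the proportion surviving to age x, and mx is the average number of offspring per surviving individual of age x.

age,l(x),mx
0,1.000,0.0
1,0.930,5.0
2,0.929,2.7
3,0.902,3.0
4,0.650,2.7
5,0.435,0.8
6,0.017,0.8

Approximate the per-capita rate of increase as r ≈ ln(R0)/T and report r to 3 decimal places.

R0 = Σ lx·mx = 0 + 4.65 + 2.5083 + 2.706 + 1.755 + 0.348 + 0.0136 = 11.9809
Σ x·lx·mx = 26.6262; T = 26.6262/11.9809 = 2.22239…
r ≈ ln(R0)/T = ln(11.9809)/2.22239… = 1.11741… → 1.117

1.117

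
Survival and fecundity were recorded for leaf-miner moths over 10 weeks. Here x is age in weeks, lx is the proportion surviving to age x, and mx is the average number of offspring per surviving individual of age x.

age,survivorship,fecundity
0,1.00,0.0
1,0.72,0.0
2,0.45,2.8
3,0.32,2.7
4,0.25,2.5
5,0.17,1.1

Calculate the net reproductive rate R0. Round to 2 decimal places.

2.94

lx·mx by age: 0, 0, 1.26, 0.864, 0.625, 0.187
R0 = Σ lx·mx = 2.936 → 2.94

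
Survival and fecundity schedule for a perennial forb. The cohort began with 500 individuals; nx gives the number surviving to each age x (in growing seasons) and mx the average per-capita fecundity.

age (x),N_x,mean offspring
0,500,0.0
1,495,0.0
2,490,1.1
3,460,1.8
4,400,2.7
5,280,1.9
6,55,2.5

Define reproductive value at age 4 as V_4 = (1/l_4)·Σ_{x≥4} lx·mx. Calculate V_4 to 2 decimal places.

4.37

lx = nx/n0 = nx/500: 1, 0.99, 0.98, 0.92, 0.8, 0.56, 0.11
lx·mx for x ≥ 4: 2.16, 1.064, 0.275 → sum = 3.499
V_4 = 3.499 / l_4 = 3.499 / 0.8 = 4.37375 → 4.37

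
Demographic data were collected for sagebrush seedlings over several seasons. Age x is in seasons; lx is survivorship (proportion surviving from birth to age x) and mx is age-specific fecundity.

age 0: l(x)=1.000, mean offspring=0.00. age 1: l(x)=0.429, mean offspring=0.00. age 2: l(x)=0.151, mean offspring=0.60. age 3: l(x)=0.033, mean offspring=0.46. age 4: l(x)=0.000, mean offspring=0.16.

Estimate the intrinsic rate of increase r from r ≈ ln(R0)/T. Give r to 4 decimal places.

-1.0480

R0 = Σ lx·mx = 0 + 0 + 0.0906 + 0.01518 + 0 = 0.10578
Σ x·lx·mx = 0.22674; T = 0.22674/0.10578 = 2.14351…
r ≈ ln(R0)/T = ln(0.10578)/2.14351… = -1.048… → -1.0480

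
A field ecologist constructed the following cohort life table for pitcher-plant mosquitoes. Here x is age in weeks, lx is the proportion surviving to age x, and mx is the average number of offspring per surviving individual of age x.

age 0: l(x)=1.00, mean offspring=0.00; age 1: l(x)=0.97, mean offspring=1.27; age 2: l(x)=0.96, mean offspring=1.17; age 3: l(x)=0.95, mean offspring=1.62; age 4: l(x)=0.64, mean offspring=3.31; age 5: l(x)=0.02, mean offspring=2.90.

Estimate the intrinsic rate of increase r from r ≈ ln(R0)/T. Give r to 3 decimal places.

0.649

R0 = Σ lx·mx = 0 + 1.2319 + 1.1232 + 1.539 + 2.1184 + 0.058 = 6.0705
Σ x·lx·mx = 16.8589; T = 16.8589/6.0705 = 2.77718…
r ≈ ln(R0)/T = ln(6.0705)/2.77718… = 0.64938… → 0.649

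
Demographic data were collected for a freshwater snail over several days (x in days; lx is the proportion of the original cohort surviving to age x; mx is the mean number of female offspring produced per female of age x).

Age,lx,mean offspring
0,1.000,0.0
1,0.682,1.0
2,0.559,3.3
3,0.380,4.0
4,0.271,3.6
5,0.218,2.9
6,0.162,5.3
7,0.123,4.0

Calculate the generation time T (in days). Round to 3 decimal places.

lx·mx: 0, 0.682, 1.8447, 1.52, 0.9756, 0.6322, 0.8586, 0.492 → R0 = 7.0051
x·lx·mx: 0, 0.682, 3.6894, 4.56, 3.9024, 3.161, 5.1516, 3.444 → Σ = 24.5904
T = 24.5904 / 7.0051 = 3.510357… → 3.510

3.510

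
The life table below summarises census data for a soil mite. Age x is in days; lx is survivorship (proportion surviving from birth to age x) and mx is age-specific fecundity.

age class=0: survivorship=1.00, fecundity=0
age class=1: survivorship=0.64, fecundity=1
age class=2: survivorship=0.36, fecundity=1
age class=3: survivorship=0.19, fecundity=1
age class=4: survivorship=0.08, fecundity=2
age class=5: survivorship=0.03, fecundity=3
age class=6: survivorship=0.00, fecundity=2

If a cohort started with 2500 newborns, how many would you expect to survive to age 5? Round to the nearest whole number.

75

Expected survivors = N0 · l_5 = 2500 × 0.03 = 75 → 75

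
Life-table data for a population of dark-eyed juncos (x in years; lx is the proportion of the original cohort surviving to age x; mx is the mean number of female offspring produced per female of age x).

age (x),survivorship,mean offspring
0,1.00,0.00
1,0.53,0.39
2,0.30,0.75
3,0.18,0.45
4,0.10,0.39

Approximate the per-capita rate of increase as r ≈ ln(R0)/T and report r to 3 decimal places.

R0 = Σ lx·mx = 0 + 0.2067 + 0.225 + 0.081 + 0.039 = 0.5517
Σ x·lx·mx = 1.0557; T = 1.0557/0.5517 = 1.91354…
r ≈ ln(R0)/T = ln(0.5517)/1.91354… = -0.31081… → -0.311

-0.311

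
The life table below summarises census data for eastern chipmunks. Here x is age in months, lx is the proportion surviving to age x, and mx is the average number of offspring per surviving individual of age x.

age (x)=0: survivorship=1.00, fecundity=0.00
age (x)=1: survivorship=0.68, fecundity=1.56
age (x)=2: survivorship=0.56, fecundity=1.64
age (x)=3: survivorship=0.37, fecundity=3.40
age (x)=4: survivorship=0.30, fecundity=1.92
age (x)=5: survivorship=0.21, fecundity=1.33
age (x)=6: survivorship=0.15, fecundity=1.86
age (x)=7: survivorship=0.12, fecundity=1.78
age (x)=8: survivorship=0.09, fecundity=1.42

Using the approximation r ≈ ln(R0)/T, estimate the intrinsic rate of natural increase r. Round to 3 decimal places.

R0 = Σ lx·mx = 0 + 1.0608 + 0.9184 + 1.258 + 0.576 + 0.2793 + 0.279 + 0.2136 + 0.1278 = 4.7129
Σ x·lx·mx = 14.5637; T = 14.5637/4.7129 = 3.09018…
r ≈ ln(R0)/T = ln(4.7129)/3.09018… = 0.50169… → 0.502

0.502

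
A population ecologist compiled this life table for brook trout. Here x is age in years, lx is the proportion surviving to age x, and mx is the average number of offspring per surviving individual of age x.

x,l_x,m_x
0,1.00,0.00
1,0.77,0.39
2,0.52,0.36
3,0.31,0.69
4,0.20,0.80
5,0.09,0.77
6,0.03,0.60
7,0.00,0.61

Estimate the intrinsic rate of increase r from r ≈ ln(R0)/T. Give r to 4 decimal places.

R0 = Σ lx·mx = 0 + 0.3003 + 0.1872 + 0.2139 + 0.16 + 0.0693 + 0.018 + 0 = 0.9487
Σ x·lx·mx = 2.4109; T = 2.4109/0.9487 = 2.54127…
r ≈ ln(R0)/T = ln(0.9487)/2.54127… = -0.020723… → -0.0207

-0.0207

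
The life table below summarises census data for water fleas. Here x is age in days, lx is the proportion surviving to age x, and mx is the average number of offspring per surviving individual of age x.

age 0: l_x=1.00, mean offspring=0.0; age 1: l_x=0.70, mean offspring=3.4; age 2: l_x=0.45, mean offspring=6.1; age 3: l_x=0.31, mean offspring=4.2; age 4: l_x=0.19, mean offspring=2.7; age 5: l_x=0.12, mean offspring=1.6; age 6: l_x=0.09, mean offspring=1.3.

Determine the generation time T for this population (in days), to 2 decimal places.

lx·mx: 0, 2.38, 2.745, 1.302, 0.513, 0.192, 0.117 → R0 = 7.249
x·lx·mx: 0, 2.38, 5.49, 3.906, 2.052, 0.96, 0.702 → Σ = 15.49
T = 15.49 / 7.249 = 2.136846… → 2.14

2.14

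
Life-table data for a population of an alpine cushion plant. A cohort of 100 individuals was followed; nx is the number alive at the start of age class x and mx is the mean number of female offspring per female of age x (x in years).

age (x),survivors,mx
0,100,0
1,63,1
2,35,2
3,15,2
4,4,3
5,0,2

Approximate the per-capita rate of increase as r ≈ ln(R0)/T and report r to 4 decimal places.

lx = nx/n0 = nx/100: 1, 0.63, 0.35, 0.15, 0.04, 0
R0 = Σ lx·mx = 0 + 0.63 + 0.7 + 0.3 + 0.12 + 0 = 1.75
Σ x·lx·mx = 3.41; T = 3.41/1.75 = 1.94857…
r ≈ ln(R0)/T = ln(1.75)/1.94857… = 0.287193… → 0.2872

0.2872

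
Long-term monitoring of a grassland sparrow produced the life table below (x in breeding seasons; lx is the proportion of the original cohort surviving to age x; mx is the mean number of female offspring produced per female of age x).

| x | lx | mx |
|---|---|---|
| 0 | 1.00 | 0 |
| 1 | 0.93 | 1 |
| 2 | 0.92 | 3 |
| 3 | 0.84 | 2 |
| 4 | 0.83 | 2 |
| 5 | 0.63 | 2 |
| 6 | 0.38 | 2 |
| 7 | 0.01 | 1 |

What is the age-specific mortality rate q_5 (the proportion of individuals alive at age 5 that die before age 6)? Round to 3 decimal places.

0.397

q_5 = (l_5 − l_6) / l_5 = (0.63 − 0.38) / 0.63
     = 0.25 / 0.63 = 0.396825… → 0.397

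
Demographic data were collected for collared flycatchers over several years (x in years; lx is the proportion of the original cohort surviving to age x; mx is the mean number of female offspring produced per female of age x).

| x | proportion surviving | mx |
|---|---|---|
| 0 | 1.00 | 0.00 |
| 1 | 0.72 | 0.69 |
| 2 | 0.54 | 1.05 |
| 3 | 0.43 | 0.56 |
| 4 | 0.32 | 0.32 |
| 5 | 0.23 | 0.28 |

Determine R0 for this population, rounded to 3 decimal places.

1.471

lx·mx by age: 0, 0.4968, 0.567, 0.2408, 0.1024, 0.0644
R0 = Σ lx·mx = 1.4714 → 1.471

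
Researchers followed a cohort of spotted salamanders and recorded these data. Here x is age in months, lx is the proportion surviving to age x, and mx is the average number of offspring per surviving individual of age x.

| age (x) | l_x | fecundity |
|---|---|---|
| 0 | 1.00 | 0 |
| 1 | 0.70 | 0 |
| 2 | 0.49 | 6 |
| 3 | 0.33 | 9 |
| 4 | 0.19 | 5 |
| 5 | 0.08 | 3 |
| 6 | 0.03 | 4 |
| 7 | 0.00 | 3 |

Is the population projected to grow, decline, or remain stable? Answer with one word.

R0 = Σ lx·mx = 0 + 0 + 2.94 + 2.97 + 0.95 + 0.24 + 0.12 + 0 = 7.22
R0 > 1, so the population is growing.

growing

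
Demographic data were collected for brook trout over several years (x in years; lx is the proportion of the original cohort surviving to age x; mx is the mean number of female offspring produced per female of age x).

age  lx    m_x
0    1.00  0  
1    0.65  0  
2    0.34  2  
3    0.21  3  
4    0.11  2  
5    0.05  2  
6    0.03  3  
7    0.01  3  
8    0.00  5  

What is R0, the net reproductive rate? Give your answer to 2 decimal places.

lx·mx by age: 0, 0, 0.68, 0.63, 0.22, 0.1, 0.09, 0.03, 0
R0 = Σ lx·mx = 1.75 → 1.75

1.75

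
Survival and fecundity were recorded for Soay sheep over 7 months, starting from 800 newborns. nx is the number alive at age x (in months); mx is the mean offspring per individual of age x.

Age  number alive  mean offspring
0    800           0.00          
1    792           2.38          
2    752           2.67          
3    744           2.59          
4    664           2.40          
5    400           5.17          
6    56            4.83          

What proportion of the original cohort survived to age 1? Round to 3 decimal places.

l_1 = n_1/n_0 = 792/800 = 0.99 → 0.990

0.990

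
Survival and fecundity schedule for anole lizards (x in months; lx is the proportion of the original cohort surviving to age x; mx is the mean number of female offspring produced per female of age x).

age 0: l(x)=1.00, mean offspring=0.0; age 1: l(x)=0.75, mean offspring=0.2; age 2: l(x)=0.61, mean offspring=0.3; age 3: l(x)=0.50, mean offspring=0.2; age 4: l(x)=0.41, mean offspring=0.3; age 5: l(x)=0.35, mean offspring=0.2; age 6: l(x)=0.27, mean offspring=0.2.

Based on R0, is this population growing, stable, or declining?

declining

R0 = Σ lx·mx = 0 + 0.15 + 0.183 + 0.1 + 0.123 + 0.07 + 0.054 = 0.68
R0 < 1, so the population is declining.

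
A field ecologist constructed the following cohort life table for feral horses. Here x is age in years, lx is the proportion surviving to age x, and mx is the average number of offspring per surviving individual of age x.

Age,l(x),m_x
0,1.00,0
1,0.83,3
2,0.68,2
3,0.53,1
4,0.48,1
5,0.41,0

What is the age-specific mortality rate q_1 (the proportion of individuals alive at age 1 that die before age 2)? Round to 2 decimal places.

q_1 = (l_1 − l_2) / l_1 = (0.83 − 0.68) / 0.83
     = 0.15 / 0.83 = 0.180723… → 0.18

0.18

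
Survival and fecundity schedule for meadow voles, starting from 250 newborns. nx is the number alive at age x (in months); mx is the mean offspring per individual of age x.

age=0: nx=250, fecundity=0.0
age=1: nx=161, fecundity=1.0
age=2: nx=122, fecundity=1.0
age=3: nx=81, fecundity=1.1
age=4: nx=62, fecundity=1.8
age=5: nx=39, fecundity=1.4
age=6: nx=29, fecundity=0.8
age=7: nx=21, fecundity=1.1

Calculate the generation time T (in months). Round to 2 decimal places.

lx = nx/n0 = nx/250: 1, 0.644, 0.488, 0.324, 0.248, 0.156, 0.116, 0.084
lx·mx: 0, 0.644, 0.488, 0.3564, 0.4464, 0.2184, 0.0928, 0.0924 → R0 = 2.3384
x·lx·mx: 0, 0.644, 0.976, 1.0692, 1.7856, 1.092, 0.5568, 0.6468 → Σ = 6.7704
T = 6.7704 / 2.3384 = 2.895313… → 2.90

2.90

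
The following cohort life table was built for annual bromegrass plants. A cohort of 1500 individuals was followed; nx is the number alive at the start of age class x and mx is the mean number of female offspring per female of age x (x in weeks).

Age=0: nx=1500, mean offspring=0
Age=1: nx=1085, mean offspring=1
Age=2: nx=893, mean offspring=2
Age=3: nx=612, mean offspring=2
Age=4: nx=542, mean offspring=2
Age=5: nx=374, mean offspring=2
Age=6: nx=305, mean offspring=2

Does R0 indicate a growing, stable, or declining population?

growing

lx = nx/n0 = nx/1500: 1, 0.72333…, 0.59533…, 0.408, 0.36133…, 0.24933…, 0.20333…
R0 = Σ lx·mx = 0 + 0.723333… + 1.190667… + 0.816 + 0.722667… + 0.498667… + 0.406667… = 4.358…
R0 > 1, so the population is growing.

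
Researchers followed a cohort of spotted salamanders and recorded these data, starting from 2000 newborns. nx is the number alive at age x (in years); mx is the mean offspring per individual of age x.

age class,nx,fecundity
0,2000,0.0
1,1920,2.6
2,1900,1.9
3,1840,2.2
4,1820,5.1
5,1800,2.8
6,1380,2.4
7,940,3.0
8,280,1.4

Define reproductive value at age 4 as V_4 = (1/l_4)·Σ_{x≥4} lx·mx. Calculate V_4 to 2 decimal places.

11.45

lx = nx/n0 = nx/2000: 1, 0.96, 0.95, 0.92, 0.91, 0.9, 0.69, 0.47, 0.14
lx·mx for x ≥ 4: 4.641, 2.52, 1.656, 1.41, 0.196 → sum = 10.423
V_4 = 10.423 / l_4 = 10.423 / 0.91 = 11.453846… → 11.45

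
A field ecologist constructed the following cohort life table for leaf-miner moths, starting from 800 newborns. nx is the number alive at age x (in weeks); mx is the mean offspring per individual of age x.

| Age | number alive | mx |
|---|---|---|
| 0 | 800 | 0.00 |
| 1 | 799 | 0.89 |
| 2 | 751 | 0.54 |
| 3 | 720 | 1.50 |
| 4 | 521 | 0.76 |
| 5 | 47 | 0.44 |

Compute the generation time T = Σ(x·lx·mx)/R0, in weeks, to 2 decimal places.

lx = nx/n0 = nx/800: 1, 0.99875, 0.93875, 0.9, 0.65125, 0.05875
lx·mx: 0, 0.888888…, 0.506925…, 1.35, 0.49495…, 0.02585… → R0 = 3.266613…
x·lx·mx: 0, 0.888888…, 1.01385…, 4.05, 1.9798…, 0.12925… → Σ = 8.061788…
T = 8.061788… / 3.266613… = 2.467935… → 2.47

2.47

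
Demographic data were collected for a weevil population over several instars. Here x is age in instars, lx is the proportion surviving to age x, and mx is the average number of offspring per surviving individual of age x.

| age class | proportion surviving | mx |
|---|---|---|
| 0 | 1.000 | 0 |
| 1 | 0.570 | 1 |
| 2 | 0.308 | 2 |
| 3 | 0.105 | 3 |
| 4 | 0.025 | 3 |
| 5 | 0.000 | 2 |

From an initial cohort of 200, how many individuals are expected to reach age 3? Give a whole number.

21

Expected survivors = N0 · l_3 = 200 × 0.105 = 21 → 21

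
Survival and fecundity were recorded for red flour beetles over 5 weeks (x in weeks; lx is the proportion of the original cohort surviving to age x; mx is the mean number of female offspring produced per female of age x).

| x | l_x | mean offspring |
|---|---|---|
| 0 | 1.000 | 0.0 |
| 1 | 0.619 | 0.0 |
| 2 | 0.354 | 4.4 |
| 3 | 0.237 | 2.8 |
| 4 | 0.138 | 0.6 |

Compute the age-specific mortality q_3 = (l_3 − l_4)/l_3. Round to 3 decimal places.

0.418

q_3 = (l_3 − l_4) / l_3 = (0.237 − 0.138) / 0.237
     = 0.099 / 0.237 = 0.417722… → 0.418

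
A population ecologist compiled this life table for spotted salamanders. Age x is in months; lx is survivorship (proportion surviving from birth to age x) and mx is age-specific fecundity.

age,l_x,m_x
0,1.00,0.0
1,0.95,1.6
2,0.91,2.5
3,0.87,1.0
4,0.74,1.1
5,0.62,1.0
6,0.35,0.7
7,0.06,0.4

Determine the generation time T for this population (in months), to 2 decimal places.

2.62

lx·mx: 0, 1.52, 2.275, 0.87, 0.814, 0.62, 0.245, 0.024 → R0 = 6.368
x·lx·mx: 0, 1.52, 4.55, 2.61, 3.256, 3.1, 1.47, 0.168 → Σ = 16.674
T = 16.674 / 6.368 = 2.618405… → 2.62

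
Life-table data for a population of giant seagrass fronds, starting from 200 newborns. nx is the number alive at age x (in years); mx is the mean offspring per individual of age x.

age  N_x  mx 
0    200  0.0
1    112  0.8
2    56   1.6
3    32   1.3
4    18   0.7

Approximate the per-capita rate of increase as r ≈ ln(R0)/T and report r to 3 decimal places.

lx = nx/n0 = nx/200: 1, 0.56, 0.28, 0.16, 0.09
R0 = Σ lx·mx = 0 + 0.448 + 0.448 + 0.208 + 0.063 = 1.167
Σ x·lx·mx = 2.22; T = 2.22/1.167 = 1.90231…
r ≈ ln(R0)/T = ln(1.167)/1.90231… = 0.08118… → 0.081

0.081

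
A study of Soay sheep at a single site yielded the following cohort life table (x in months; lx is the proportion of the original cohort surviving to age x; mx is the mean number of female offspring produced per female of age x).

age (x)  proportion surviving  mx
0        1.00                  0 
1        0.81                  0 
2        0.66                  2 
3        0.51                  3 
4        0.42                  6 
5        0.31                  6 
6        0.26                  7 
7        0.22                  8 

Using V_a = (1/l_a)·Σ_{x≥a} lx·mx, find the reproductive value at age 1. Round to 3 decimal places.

13.346

lx·mx for x ≥ 1: 0, 1.32, 1.53, 2.52, 1.86, 1.82, 1.76 → sum = 10.81
V_1 = 10.81 / l_1 = 10.81 / 0.81 = 13.345679… → 13.346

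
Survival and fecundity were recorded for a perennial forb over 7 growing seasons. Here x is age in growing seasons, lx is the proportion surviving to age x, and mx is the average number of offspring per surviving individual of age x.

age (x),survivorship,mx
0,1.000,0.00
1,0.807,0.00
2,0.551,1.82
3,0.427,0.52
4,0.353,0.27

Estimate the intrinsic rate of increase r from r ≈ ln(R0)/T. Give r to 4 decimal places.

0.1201

R0 = Σ lx·mx = 0 + 0 + 1.00282 + 0.22204 + 0.09531 = 1.32017
Σ x·lx·mx = 3.053; T = 3.053/1.32017 = 2.31258…
r ≈ ln(R0)/T = ln(1.32017)/2.31258… = 0.120108… → 0.1201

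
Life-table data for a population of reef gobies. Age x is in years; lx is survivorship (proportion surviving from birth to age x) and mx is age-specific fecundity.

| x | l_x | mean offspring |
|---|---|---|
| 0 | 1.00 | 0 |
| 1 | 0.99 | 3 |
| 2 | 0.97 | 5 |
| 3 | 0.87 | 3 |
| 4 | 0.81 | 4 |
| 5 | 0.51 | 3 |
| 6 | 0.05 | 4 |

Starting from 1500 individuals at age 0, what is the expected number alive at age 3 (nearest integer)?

Expected survivors = N0 · l_3 = 1500 × 0.87 = 1305 → 1305

1305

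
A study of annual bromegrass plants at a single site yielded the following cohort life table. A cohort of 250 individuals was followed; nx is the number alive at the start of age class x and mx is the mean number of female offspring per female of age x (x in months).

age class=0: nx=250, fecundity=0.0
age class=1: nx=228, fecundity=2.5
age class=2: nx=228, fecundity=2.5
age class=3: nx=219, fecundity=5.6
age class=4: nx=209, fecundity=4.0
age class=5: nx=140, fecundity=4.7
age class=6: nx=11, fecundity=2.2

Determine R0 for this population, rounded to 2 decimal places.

lx = nx/n0 = nx/250: 1, 0.912, 0.912, 0.876, 0.836, 0.56, 0.044
lx·mx by age: 0, 2.28, 2.28, 4.9056, 3.344, 2.632, 0.0968
R0 = Σ lx·mx = 15.5384 → 15.54

15.54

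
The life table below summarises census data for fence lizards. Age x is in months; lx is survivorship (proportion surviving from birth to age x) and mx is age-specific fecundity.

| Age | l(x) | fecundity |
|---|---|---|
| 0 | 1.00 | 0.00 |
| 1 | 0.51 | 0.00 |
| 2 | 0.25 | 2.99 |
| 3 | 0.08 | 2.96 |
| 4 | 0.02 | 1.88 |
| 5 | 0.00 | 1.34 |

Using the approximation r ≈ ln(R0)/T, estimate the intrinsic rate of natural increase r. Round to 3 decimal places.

R0 = Σ lx·mx = 0 + 0 + 0.7475 + 0.2368 + 0.0376 + 0 = 1.0219
Σ x·lx·mx = 2.3558; T = 2.3558/1.0219 = 2.30531…
r ≈ ln(R0)/T = ln(1.0219)/2.30531… = 0.0094… → 0.009

0.009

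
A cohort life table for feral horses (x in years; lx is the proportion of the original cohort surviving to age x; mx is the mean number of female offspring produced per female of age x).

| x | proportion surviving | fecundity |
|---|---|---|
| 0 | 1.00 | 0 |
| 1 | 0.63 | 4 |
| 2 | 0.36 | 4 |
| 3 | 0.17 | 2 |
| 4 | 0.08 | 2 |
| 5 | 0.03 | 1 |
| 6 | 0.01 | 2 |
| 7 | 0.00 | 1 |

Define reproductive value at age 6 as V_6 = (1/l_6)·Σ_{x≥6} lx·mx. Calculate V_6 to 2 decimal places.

lx·mx for x ≥ 6: 0.02, 0 → sum = 0.02
V_6 = 0.02 / l_6 = 0.02 / 0.01 = 2 → 2.00

2.00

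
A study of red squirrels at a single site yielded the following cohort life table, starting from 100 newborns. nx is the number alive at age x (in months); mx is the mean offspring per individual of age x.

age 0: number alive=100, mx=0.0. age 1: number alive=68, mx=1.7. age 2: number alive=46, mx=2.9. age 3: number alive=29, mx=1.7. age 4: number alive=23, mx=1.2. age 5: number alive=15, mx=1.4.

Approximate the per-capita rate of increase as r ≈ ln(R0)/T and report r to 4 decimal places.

lx = nx/n0 = nx/100: 1, 0.68, 0.46, 0.29, 0.23, 0.15
R0 = Σ lx·mx = 0 + 1.156 + 1.334 + 0.493 + 0.276 + 0.21 = 3.469
Σ x·lx·mx = 7.457; T = 7.457/3.469 = 2.14961…
r ≈ ln(R0)/T = ln(3.469)/2.14961… = 0.578647… → 0.5786

0.5786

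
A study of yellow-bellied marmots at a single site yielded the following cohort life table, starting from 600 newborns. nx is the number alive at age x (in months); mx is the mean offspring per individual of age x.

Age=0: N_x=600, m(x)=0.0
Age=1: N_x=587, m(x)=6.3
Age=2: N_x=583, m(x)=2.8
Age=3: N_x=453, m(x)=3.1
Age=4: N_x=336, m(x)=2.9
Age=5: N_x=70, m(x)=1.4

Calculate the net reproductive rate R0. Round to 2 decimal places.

lx = nx/n0 = nx/600: 1, 0.97833…, 0.97167…, 0.755, 0.56, 0.11667…
lx·mx by age: 0, 6.1635…, 2.720667…, 2.3405, 1.624, 0.163333…
R0 = Σ lx·mx = 13.012… → 13.01

13.01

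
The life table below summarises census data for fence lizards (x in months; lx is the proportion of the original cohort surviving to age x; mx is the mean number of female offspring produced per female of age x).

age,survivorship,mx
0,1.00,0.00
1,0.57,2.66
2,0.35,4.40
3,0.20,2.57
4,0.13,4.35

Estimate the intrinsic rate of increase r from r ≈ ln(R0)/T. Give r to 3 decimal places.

0.699

R0 = Σ lx·mx = 0 + 1.5162 + 1.54 + 0.514 + 0.5655 = 4.1357
Σ x·lx·mx = 8.4002; T = 8.4002/4.1357 = 2.03114…
r ≈ ln(R0)/T = ln(4.1357)/2.03114… = 0.69894… → 0.699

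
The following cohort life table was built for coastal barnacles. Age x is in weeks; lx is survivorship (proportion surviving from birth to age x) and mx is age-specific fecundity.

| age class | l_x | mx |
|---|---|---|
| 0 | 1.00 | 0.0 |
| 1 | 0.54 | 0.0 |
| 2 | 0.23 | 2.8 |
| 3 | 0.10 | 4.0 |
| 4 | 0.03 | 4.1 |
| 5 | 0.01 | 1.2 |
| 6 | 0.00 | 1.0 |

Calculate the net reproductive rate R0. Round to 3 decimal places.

lx·mx by age: 0, 0, 0.644, 0.4, 0.123, 0.012, 0
R0 = Σ lx·mx = 1.179 → 1.179

1.179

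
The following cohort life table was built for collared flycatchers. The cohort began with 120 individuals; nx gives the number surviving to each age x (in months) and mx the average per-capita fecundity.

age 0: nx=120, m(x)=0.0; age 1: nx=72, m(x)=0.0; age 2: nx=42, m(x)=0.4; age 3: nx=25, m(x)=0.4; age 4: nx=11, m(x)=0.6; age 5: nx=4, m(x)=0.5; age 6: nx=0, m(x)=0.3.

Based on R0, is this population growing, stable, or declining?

lx = nx/n0 = nx/120: 1, 0.6, 0.35, 0.20833…, 0.09167…, 0.03333…, 0
R0 = Σ lx·mx = 0 + 0 + 0.14 + 0.083333… + 0.055… + 0.016667… + 0 = 0.295…
R0 < 1, so the population is declining.

declining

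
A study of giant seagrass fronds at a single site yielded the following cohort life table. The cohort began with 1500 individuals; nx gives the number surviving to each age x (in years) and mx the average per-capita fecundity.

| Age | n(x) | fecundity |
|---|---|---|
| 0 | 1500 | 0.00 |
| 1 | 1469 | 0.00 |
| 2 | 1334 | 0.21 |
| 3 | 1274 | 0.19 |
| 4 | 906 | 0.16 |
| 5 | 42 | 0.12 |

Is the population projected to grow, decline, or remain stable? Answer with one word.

lx = nx/n0 = nx/1500: 1, 0.97933…, 0.88933…, 0.84933…, 0.604, 0.028
R0 = Σ lx·mx = 0 + 0 + 0.18676… + 0.161373… + 0.09664 + 0.00336 = 0.448133…
R0 < 1, so the population is declining.

declining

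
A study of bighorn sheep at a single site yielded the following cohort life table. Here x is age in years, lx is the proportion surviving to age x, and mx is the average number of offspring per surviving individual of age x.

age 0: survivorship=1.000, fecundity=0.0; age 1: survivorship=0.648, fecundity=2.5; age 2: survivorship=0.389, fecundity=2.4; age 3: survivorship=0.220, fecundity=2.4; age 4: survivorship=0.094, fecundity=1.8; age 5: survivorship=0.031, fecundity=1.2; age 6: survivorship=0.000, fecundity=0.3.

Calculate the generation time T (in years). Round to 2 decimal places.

1.80

lx·mx: 0, 1.62, 0.9336, 0.528, 0.1692, 0.0372, 0 → R0 = 3.288
x·lx·mx: 0, 1.62, 1.8672, 1.584, 0.6768, 0.186, 0 → Σ = 5.934
T = 5.934 / 3.288 = 1.804745… → 1.80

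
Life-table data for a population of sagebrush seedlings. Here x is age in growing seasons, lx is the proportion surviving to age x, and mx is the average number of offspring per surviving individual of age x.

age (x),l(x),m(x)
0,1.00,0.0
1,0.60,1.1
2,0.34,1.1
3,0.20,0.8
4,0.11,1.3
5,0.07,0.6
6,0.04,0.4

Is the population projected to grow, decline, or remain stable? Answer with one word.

R0 = Σ lx·mx = 0 + 0.66 + 0.374 + 0.16 + 0.143 + 0.042 + 0.016 = 1.395
R0 > 1, so the population is growing.

growing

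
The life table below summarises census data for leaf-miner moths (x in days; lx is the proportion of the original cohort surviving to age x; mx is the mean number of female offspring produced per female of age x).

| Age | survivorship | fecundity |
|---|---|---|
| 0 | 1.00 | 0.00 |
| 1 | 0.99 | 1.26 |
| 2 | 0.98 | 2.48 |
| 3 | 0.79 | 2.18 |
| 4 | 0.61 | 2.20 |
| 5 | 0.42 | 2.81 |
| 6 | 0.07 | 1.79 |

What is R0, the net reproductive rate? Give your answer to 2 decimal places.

lx·mx by age: 0, 1.2474, 2.4304, 1.7222, 1.342, 1.1802, 0.1253
R0 = Σ lx·mx = 8.0475 → 8.05

8.05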